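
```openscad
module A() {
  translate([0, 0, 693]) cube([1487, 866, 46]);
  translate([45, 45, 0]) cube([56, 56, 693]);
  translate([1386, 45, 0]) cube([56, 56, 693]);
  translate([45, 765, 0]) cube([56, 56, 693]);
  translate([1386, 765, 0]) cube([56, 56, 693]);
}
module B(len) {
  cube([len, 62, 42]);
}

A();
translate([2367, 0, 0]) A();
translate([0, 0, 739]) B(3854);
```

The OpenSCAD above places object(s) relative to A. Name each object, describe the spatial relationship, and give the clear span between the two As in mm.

Second table starts at x = 2367; first ends at x = 1487; clear span = 2367 − 1487 = 880 mm.

A is a table. B is a beam. A beam spans the tops of two tables. The clear span between the two tables is 880 mm.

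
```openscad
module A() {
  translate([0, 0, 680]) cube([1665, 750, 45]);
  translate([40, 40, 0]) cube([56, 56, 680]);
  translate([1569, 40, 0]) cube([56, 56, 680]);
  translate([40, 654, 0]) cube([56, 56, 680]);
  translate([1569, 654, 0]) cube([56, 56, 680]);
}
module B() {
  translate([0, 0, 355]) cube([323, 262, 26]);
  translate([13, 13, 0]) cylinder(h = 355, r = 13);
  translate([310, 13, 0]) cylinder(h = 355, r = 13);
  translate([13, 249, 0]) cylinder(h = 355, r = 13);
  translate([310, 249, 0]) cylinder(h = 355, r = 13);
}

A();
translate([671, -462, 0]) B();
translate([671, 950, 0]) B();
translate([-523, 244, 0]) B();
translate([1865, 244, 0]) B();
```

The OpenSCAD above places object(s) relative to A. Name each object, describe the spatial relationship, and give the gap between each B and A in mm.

A is a table. B is a stool. Four stools sit around the table at the −y, +y, −x, +x sides. The gap between each stool and the table is 200 mm.

Each stool's nearest face is 200 mm from the table's bounding box.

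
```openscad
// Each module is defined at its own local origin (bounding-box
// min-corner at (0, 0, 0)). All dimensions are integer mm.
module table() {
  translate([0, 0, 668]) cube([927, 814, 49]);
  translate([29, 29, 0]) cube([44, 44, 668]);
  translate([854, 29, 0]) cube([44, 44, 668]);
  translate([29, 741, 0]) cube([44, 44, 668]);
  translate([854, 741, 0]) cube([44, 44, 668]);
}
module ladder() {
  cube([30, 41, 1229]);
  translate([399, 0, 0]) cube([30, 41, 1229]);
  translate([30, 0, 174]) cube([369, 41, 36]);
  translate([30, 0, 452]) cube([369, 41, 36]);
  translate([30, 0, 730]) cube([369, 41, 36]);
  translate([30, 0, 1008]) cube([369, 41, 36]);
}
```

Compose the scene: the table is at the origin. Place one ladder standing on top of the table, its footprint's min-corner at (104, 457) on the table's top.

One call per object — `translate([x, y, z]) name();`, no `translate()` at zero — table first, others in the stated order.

table();
translate([104, 457, 717]) ladder();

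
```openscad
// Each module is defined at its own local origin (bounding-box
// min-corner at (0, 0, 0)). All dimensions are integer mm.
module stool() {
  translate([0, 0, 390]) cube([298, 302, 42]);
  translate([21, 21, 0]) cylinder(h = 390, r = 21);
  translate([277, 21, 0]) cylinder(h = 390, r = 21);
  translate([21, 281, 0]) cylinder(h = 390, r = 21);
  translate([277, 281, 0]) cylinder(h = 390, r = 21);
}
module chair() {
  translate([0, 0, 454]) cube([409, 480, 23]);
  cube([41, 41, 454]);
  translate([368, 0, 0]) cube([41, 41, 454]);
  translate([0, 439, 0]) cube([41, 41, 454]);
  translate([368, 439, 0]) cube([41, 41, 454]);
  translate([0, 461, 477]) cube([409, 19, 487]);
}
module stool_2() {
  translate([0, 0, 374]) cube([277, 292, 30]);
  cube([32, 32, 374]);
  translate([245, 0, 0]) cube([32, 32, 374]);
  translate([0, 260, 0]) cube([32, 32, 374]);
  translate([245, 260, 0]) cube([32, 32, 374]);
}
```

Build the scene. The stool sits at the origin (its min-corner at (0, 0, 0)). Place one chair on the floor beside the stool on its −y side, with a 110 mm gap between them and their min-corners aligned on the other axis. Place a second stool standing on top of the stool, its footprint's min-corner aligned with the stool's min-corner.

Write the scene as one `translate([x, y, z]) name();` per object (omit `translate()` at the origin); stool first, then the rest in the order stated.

stool();
translate([0, -590, 0]) chair();
translate([0, 0, 432]) stool_2();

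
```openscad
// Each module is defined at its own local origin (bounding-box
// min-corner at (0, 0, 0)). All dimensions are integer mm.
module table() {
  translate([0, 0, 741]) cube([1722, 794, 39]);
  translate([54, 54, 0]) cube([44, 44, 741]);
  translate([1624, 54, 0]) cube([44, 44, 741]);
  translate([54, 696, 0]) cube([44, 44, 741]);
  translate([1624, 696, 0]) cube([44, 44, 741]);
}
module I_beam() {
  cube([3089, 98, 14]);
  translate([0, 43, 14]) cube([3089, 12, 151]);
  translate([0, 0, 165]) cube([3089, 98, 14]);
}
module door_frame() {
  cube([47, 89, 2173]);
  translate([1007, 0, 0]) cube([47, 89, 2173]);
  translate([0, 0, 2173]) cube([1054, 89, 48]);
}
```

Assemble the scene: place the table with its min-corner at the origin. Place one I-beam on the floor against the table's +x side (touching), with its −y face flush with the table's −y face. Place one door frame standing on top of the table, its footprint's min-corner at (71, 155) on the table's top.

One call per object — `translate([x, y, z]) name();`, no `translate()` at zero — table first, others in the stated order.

table();
translate([1722, 0, 0]) I_beam();
translate([71, 155, 780]) door_frame();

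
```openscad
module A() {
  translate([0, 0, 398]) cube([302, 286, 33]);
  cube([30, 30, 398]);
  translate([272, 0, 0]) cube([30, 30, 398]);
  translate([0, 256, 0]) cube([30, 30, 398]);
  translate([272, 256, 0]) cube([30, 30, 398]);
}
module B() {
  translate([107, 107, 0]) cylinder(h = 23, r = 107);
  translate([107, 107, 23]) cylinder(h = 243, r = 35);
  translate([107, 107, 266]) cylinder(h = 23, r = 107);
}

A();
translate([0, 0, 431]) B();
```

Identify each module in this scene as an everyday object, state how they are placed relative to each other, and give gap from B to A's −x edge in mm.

A is a stool. B is a spool. The spool is on top of the stool. The gap from the spool to the stool's −x edge is 0 mm.

The spool's min-x is at 0; the stool's min-x is 0; gap = 0 mm.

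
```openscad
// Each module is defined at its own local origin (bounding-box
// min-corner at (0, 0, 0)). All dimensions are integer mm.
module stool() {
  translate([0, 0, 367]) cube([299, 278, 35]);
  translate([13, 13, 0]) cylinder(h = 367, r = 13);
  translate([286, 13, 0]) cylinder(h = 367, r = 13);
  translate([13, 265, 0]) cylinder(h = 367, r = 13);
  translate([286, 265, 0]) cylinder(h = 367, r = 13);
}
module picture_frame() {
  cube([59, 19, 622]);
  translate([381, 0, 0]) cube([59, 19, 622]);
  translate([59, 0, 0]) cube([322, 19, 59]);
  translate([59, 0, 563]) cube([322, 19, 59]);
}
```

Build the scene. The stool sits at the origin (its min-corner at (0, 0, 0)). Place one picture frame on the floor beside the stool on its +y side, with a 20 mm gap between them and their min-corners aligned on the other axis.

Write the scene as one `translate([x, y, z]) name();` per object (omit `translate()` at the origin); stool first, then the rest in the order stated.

stool();
translate([0, 298, 0]) picture_frame();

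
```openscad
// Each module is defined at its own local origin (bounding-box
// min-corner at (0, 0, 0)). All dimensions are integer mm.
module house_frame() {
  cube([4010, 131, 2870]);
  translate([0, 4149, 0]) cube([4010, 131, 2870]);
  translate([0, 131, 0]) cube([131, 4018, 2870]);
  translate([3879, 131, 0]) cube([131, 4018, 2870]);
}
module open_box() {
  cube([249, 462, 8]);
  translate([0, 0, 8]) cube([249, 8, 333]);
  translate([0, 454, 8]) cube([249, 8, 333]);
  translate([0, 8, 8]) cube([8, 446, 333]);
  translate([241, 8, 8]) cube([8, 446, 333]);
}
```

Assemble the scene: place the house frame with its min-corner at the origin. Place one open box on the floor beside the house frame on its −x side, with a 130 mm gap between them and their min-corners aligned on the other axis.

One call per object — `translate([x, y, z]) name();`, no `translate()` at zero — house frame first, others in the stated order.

house_frame();
translate([-379, 0, 0]) open_box();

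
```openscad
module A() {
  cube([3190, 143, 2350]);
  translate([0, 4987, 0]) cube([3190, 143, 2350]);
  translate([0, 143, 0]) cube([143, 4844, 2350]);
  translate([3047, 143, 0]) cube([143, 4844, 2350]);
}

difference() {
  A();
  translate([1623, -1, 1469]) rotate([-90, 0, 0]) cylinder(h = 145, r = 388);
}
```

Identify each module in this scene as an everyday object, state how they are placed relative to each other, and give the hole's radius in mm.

A is a house frame. The house frame has a circular hole through its front wall. The hole's radius is 388 mm.

The subtracted cylinder has r = 388 mm.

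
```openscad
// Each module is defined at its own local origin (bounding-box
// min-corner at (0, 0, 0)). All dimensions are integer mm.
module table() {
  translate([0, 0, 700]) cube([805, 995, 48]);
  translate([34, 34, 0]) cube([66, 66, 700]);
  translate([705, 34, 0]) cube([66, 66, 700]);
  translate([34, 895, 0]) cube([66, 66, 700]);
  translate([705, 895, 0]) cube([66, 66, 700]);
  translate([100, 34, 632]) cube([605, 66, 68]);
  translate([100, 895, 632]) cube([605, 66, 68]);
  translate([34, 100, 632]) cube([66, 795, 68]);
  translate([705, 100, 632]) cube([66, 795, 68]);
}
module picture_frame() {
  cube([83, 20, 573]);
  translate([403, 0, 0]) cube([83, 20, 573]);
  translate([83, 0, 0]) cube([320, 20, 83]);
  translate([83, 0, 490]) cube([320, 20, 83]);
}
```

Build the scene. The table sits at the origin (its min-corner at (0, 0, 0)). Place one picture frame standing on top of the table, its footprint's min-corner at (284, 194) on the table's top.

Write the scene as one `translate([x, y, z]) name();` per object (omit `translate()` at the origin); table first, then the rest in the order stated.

table();
translate([284, 194, 748]) picture_frame();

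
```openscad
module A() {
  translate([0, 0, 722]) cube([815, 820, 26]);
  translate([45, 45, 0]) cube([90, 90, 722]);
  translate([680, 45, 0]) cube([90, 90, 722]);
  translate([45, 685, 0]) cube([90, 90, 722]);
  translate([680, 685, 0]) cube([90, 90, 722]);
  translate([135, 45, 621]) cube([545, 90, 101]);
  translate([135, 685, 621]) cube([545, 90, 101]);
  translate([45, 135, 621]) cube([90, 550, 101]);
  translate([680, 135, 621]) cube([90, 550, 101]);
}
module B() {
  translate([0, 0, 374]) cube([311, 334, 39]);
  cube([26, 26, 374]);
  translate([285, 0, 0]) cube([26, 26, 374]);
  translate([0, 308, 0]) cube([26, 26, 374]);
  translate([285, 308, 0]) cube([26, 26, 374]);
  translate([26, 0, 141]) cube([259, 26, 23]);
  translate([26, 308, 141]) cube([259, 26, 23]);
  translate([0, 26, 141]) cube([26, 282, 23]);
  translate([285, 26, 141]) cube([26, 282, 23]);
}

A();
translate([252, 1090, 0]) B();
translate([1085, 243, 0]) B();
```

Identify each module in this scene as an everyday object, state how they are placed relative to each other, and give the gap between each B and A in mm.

Each stool's nearest face is 270 mm from the table's bounding box.

A is a table. B is a stool. Two stools sit around the table at the +y, +x sides. The gap between each stool and the table is 270 mm.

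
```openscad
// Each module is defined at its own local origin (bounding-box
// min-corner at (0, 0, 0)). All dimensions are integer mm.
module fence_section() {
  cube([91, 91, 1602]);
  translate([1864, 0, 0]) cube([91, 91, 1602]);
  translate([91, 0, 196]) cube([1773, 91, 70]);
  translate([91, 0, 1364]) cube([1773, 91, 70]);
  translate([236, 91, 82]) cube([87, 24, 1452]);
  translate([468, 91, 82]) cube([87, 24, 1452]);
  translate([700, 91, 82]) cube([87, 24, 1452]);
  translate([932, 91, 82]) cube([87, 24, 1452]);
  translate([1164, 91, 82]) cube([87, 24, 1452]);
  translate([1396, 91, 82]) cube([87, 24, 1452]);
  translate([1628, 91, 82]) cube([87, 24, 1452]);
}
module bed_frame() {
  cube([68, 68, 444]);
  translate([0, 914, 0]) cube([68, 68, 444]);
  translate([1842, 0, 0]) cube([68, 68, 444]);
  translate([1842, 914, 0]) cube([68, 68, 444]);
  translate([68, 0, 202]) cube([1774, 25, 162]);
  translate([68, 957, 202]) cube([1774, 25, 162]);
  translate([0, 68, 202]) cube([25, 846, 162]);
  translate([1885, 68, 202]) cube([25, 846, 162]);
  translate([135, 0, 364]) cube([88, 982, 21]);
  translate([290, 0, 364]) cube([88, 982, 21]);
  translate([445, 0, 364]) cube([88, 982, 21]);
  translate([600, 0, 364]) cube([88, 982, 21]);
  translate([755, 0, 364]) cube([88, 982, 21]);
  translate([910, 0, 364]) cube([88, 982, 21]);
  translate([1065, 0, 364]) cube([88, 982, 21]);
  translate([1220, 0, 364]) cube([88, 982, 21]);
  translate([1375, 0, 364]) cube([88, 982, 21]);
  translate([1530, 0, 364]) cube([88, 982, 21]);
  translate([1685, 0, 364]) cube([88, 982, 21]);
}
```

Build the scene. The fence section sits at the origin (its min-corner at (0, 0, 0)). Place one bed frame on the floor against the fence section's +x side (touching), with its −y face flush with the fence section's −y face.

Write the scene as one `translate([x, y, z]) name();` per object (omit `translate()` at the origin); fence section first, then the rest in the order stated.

fence_section();
translate([1955, 0, 0]) bed_frame();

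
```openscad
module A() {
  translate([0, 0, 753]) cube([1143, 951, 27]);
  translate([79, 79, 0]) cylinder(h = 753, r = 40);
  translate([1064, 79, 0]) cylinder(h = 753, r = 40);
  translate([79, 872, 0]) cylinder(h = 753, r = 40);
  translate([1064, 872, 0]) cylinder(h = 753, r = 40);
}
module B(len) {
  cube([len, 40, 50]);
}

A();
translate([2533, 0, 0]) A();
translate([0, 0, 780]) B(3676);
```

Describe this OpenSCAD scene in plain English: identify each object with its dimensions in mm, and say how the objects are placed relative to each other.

A is a table: top 1143 mm (x) × 951 mm (y), 27 mm thick, upper face at z = 780 mm, on four round legs of 80 mm diameter, each leg's bounding box inset 39 mm from the nearest pair of top edges, running from z = 0 to the bottom of the top.

B is a rectangular beam 3676 mm long (x), 40 mm deep (y), 50 mm thick (z).

The beam spans the tops of two tables placed 1390 mm apart, resting at z = 780 mm.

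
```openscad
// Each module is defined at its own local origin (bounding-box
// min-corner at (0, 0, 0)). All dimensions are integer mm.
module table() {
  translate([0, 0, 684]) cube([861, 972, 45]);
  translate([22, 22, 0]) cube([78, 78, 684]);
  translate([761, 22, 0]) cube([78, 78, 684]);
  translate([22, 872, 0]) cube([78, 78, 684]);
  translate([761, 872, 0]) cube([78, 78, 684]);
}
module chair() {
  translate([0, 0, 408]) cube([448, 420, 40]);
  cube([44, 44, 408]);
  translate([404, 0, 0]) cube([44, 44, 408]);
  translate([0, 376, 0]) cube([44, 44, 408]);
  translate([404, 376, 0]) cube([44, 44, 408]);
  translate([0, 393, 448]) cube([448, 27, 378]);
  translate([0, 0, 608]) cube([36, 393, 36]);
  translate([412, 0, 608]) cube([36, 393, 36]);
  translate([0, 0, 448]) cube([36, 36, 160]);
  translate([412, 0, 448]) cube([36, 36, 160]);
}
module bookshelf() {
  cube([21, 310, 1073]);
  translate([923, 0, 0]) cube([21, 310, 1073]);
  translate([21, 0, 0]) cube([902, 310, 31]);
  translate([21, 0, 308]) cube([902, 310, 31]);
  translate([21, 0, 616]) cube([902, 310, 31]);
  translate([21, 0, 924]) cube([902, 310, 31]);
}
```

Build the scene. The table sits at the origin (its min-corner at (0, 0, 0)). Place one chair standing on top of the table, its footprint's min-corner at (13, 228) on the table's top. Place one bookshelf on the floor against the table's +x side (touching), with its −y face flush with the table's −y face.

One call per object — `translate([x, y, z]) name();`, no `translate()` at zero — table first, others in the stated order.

table();
translate([13, 228, 729]) chair();
translate([861, 0, 0]) bookshelf();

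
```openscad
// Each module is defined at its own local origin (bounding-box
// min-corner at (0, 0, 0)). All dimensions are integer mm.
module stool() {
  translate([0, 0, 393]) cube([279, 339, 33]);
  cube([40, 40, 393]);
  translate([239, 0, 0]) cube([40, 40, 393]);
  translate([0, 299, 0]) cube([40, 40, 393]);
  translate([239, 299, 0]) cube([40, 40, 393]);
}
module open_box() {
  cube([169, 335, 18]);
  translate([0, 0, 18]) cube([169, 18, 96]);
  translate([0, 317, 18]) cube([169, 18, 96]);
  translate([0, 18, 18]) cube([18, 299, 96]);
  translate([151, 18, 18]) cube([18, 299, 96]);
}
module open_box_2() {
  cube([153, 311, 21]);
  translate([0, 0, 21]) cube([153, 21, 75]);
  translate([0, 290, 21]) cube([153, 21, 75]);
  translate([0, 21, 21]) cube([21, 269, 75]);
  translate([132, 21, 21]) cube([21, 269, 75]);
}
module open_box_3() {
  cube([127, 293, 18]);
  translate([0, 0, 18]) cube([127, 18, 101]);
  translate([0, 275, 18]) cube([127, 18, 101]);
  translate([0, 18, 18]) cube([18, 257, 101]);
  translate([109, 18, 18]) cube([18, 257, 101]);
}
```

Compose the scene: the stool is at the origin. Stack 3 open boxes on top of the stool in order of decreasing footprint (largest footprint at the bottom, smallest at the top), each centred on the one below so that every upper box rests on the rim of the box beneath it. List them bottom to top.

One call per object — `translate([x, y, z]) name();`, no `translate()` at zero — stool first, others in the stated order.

stool();
translate([55, 2, 426]) open_box();
translate([63, 14, 540]) open_box_2();
translate([76, 23, 636]) open_box_3();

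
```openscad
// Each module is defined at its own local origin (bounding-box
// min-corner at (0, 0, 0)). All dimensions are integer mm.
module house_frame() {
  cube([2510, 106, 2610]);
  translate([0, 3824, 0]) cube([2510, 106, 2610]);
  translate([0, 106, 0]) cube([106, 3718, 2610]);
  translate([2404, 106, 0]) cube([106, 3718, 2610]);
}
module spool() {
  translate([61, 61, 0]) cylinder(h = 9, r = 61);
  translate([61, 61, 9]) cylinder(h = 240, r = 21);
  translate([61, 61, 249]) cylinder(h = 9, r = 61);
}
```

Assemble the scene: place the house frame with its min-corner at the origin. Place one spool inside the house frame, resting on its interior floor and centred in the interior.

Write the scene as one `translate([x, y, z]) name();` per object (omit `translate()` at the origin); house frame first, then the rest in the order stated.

house_frame();
translate([1194, 1904, 0]) spool();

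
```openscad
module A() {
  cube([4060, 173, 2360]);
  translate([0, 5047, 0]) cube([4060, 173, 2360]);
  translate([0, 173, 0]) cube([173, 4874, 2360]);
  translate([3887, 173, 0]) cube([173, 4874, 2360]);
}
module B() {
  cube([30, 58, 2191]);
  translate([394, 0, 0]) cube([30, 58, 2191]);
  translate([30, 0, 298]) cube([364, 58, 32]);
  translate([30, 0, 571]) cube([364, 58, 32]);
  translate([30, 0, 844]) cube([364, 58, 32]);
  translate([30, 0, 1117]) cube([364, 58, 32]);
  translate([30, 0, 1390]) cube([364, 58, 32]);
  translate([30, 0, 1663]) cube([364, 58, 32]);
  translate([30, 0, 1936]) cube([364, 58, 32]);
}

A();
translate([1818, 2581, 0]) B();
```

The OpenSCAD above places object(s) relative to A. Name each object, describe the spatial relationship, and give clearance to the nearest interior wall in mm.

Clearances: x = 1645, y = 2408; minimum 1645 mm.

A is a house frame. B is a ladder. The ladder sits inside the house frame, centred. The clearance to the nearest interior wall is 1645 mm.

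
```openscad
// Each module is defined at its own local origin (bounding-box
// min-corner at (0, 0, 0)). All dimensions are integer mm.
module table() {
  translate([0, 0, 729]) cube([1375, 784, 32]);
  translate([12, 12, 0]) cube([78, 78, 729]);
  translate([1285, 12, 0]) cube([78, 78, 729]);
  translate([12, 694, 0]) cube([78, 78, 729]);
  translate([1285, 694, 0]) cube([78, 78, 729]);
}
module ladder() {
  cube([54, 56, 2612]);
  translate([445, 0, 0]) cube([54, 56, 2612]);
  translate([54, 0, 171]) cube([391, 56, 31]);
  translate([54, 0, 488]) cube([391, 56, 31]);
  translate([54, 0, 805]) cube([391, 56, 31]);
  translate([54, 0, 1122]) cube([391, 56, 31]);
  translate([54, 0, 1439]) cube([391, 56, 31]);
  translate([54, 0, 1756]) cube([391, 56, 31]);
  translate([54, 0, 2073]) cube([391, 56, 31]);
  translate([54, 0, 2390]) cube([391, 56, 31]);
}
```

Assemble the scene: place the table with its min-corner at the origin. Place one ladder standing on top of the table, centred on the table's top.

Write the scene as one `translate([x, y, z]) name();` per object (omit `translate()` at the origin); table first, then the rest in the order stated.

table();
translate([438, 364, 761]) ladder();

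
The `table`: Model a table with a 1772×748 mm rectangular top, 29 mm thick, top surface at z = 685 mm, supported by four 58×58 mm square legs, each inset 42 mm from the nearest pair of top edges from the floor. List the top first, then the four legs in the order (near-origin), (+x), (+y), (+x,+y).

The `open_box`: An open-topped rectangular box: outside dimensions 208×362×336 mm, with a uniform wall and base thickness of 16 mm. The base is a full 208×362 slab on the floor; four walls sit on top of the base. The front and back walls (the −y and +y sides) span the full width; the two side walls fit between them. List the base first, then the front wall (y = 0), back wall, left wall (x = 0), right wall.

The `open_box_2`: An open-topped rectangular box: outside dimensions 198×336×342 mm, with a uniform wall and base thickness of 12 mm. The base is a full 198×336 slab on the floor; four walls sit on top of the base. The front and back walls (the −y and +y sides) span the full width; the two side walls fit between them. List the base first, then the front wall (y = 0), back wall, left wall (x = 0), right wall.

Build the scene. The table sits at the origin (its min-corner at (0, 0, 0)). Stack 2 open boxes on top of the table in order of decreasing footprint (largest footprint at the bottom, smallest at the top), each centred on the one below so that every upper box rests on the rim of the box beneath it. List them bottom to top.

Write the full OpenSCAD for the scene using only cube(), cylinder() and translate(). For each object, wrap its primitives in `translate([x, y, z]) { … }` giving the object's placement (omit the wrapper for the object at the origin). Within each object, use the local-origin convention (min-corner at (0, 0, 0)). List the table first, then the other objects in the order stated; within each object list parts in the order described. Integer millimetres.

translate([0, 0, 656]) cube([1772, 748, 29]);
translate([42, 42, 0]) cube([58, 58, 656]);
translate([1672, 42, 0]) cube([58, 58, 656]);
translate([42, 648, 0]) cube([58, 58, 656]);
translate([1672, 648, 0]) cube([58, 58, 656]);
translate([782, 193, 685]) {
  cube([208, 362, 16]);
  translate([0, 0, 16]) cube([208, 16, 320]);
  translate([0, 346, 16]) cube([208, 16, 320]);
  translate([0, 16, 16]) cube([16, 330, 320]);
  translate([192, 16, 16]) cube([16, 330, 320]);
}
translate([787, 206, 1021]) {
  cube([198, 336, 12]);
  translate([0, 0, 12]) cube([198, 12, 330]);
  translate([0, 324, 12]) cube([198, 12, 330]);
  translate([0, 12, 12]) cube([12, 312, 330]);
  translate([186, 12, 12]) cube([12, 312, 330]);
}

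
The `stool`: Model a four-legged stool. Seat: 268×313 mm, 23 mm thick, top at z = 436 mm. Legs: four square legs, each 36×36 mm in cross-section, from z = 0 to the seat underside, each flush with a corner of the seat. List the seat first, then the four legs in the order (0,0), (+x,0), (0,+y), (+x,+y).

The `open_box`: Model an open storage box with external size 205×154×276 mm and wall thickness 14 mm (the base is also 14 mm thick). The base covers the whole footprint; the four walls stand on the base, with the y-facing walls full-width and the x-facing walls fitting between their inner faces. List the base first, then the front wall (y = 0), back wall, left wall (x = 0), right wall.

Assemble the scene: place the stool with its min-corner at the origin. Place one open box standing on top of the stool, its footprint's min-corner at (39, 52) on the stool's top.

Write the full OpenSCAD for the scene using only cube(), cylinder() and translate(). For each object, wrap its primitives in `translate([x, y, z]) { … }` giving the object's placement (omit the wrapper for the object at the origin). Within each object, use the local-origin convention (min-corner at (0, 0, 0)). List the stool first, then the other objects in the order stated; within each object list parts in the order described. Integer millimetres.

translate([0, 0, 413]) cube([268, 313, 23]);
cube([36, 36, 413]);
translate([232, 0, 0]) cube([36, 36, 413]);
translate([0, 277, 0]) cube([36, 36, 413]);
translate([232, 277, 0]) cube([36, 36, 413]);
translate([39, 52, 436]) {
  cube([205, 154, 14]);
  translate([0, 0, 14]) cube([205, 14, 262]);
  translate([0, 140, 14]) cube([205, 14, 262]);
  translate([0, 14, 14]) cube([14, 126, 262]);
  translate([191, 14, 14]) cube([14, 126, 262]);
}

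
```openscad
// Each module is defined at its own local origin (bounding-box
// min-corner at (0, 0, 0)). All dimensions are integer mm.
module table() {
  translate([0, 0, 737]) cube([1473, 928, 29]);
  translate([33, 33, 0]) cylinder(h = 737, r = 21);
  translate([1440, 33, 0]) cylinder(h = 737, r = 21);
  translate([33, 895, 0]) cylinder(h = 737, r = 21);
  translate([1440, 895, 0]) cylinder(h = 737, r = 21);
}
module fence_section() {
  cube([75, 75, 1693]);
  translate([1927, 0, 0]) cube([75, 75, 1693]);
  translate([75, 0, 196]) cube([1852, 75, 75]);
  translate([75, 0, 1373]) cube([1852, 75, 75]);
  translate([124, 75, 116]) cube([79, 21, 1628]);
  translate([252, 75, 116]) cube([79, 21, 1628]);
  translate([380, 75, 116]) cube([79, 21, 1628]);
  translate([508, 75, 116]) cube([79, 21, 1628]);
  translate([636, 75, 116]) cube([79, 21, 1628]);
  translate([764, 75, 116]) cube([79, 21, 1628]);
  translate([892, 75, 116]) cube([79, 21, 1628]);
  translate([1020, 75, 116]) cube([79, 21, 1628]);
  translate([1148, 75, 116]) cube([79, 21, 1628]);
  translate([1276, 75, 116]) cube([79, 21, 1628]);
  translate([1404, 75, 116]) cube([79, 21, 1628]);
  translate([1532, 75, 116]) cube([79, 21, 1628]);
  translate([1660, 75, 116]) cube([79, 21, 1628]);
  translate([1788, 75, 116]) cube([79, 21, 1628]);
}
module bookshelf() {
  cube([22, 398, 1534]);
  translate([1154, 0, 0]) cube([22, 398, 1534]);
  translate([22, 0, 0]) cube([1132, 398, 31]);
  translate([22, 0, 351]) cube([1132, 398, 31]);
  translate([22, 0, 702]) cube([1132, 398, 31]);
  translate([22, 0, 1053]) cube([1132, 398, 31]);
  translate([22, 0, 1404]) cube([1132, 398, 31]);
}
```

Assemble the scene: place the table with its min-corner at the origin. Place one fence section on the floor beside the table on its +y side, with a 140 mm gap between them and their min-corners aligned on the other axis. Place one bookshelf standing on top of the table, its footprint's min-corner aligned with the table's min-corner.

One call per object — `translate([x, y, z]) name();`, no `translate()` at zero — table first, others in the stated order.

table();
translate([0, 1068, 0]) fence_section();
translate([0, 0, 766]) bookshelf();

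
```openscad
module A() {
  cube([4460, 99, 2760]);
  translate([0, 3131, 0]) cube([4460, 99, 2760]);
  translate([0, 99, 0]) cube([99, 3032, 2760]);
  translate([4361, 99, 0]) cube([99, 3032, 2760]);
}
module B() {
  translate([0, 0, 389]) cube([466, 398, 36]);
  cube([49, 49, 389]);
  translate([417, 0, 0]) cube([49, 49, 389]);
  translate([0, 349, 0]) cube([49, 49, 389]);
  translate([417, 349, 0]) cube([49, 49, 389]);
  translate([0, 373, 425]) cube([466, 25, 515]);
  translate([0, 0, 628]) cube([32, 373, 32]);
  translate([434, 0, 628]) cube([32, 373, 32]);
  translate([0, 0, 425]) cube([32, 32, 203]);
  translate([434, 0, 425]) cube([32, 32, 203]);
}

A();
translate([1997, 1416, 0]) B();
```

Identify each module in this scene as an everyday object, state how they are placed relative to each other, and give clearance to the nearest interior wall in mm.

A is a house frame. B is a chair. The chair sits inside the house frame, centred. The clearance to the nearest interior wall is 1317 mm.

Clearances: x = 1898, y = 1317; minimum 1317 mm.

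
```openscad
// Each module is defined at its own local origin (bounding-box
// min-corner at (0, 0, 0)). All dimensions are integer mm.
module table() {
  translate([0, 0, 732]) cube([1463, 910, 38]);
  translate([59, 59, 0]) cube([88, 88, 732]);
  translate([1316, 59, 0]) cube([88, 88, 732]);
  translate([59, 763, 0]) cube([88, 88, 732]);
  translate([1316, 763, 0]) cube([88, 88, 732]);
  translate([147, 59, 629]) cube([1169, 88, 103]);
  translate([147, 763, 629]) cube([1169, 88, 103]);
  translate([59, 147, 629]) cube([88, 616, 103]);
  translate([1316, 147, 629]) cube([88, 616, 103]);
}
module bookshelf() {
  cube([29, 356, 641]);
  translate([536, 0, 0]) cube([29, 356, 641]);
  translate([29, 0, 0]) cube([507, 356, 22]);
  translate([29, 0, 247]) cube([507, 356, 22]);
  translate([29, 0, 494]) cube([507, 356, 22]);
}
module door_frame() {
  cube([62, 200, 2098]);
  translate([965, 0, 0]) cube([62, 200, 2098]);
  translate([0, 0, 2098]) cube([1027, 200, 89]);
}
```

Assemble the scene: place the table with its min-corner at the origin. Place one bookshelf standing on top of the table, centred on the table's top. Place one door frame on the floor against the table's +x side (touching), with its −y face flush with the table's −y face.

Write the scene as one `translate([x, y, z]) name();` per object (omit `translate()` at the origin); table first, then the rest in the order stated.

table();
translate([449, 277, 770]) bookshelf();
translate([1463, 0, 0]) door_frame();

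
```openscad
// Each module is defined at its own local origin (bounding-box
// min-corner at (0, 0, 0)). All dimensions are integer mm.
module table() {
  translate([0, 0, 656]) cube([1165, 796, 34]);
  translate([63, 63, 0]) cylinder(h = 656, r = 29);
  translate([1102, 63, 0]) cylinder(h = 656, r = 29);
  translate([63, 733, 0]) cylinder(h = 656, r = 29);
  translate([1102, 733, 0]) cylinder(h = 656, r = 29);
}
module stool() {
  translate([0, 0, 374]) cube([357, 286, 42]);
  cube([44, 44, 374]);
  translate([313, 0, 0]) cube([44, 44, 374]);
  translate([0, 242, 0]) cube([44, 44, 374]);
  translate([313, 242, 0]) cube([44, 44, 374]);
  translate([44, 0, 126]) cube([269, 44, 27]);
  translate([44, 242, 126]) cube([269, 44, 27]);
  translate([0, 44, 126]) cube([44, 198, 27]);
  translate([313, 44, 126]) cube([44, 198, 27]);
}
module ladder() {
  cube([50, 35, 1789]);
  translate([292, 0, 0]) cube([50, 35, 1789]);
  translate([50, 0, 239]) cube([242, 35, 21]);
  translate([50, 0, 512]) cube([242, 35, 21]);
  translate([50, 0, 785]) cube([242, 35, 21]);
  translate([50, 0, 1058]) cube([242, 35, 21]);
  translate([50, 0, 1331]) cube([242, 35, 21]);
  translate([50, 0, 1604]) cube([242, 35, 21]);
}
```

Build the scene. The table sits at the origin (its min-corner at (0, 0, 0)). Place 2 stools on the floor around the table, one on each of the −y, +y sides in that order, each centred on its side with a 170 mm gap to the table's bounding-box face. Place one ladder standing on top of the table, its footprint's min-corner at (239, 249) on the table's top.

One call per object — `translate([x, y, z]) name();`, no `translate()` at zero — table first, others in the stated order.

table();
translate([404, -456, 0]) stool();
translate([404, 966, 0]) stool();
translate([239, 249, 690]) ladder();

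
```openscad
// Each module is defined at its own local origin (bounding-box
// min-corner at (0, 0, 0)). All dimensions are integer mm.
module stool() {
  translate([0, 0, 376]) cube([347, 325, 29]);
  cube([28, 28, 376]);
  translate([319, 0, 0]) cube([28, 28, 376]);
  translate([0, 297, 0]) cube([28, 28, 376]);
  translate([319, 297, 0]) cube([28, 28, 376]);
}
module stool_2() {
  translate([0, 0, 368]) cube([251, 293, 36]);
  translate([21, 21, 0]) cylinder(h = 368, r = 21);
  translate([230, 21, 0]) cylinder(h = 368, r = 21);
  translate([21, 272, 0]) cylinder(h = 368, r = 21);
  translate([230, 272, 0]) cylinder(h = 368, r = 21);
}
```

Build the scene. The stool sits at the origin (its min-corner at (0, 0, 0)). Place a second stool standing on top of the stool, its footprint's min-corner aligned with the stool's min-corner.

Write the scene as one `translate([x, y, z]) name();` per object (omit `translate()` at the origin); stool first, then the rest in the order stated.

stool();
translate([0, 0, 405]) stool_2();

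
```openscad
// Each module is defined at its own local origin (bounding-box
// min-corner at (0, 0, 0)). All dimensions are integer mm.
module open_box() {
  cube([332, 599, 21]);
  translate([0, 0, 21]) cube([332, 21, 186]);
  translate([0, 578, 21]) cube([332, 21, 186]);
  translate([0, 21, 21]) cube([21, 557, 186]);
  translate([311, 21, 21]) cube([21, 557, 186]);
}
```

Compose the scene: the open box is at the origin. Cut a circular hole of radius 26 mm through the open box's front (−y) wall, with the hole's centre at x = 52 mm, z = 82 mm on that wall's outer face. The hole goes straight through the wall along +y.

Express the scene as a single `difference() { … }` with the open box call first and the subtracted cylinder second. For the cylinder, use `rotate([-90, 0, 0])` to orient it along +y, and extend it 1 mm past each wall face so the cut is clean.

difference() {
  open_box();
  translate([52, -1, 82]) rotate([-90, 0, 0]) cylinder(h = 23, r = 26);
}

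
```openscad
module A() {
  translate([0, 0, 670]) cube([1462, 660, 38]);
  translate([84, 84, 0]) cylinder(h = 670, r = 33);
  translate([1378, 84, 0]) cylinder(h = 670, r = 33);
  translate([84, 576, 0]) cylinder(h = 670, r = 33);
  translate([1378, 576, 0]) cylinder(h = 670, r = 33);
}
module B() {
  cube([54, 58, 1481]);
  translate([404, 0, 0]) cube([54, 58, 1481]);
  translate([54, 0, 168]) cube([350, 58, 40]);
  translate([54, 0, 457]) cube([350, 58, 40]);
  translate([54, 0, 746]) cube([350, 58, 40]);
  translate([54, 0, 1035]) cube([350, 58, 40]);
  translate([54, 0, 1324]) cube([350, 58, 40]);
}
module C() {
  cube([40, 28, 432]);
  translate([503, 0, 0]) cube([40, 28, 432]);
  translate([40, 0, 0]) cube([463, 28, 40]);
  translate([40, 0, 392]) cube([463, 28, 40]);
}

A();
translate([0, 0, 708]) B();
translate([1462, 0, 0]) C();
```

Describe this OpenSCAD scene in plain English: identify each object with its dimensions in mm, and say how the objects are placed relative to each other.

A is a rectangular dining table. The top is 1462×660×38 mm with its upper surface at z = 708 mm. It stands on four round legs of 66 mm diameter, each leg's bounding box inset 51 mm from the nearest pair of top edges, running from the floor to the underside of the top.

B is a straight ladder. Two 54×58 mm vertical rails, 1481 mm tall, stand 458 mm apart (outside-to-outside) with their front faces coplanar on the −y side. 5 rungs, each 58 mm deep and 40 mm tall, span between the inner faces of the rails, front faces flush with the rails. The lowest rung's underside is at z = 168 mm and rungs are spaced 289 mm apart (underside to underside).

C is a picture frame with a 463×352 mm rectangular opening (x by z) and a uniform 40 mm border on every side. Frame depth is 28 mm along y. It is built from two vertical stiles running the full outside height and two horizontal rails spanning the gap between the stiles.

The ladder is on top of the table. The picture frame is against the table's +x side, with their −y faces flush.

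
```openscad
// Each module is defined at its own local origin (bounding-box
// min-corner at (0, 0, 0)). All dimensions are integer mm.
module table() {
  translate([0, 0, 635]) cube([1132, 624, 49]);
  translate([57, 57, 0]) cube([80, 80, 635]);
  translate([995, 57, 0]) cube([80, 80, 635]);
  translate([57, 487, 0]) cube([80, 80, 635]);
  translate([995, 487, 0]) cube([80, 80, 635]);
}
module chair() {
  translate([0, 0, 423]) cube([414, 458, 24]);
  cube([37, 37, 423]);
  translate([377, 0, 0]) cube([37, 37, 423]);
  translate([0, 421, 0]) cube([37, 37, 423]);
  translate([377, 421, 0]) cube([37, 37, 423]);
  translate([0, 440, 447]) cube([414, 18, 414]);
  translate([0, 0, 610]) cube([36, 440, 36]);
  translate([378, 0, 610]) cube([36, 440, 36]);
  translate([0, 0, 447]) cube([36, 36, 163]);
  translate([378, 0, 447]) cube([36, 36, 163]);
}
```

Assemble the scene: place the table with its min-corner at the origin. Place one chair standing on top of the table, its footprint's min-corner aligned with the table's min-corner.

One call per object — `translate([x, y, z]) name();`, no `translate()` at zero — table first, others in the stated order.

table();
translate([0, 0, 684]) chair();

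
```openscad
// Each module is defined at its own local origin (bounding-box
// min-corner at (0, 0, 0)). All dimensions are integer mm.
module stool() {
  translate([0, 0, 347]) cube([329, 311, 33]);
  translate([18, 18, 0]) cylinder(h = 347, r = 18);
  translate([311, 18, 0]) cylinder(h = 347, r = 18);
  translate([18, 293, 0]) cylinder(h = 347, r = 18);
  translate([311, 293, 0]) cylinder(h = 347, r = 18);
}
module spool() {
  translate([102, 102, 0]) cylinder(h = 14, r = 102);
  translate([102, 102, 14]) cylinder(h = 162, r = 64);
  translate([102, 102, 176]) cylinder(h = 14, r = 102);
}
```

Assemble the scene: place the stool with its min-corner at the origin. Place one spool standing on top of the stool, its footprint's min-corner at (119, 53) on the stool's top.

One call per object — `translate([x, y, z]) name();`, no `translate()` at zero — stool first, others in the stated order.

stool();
translate([119, 53, 380]) spool();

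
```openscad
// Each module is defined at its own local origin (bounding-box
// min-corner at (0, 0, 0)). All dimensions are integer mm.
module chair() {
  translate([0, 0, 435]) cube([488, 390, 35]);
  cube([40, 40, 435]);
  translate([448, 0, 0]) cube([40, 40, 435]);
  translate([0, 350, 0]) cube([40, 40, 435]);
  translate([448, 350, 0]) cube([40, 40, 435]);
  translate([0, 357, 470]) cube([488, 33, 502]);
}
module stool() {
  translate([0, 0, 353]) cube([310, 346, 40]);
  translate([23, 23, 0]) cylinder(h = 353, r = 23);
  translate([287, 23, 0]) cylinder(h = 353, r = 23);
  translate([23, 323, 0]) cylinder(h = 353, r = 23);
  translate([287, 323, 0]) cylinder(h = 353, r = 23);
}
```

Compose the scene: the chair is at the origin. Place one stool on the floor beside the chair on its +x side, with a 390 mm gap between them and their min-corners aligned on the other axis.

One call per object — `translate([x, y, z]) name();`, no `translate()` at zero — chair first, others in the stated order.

chair();
translate([878, 0, 0]) stool();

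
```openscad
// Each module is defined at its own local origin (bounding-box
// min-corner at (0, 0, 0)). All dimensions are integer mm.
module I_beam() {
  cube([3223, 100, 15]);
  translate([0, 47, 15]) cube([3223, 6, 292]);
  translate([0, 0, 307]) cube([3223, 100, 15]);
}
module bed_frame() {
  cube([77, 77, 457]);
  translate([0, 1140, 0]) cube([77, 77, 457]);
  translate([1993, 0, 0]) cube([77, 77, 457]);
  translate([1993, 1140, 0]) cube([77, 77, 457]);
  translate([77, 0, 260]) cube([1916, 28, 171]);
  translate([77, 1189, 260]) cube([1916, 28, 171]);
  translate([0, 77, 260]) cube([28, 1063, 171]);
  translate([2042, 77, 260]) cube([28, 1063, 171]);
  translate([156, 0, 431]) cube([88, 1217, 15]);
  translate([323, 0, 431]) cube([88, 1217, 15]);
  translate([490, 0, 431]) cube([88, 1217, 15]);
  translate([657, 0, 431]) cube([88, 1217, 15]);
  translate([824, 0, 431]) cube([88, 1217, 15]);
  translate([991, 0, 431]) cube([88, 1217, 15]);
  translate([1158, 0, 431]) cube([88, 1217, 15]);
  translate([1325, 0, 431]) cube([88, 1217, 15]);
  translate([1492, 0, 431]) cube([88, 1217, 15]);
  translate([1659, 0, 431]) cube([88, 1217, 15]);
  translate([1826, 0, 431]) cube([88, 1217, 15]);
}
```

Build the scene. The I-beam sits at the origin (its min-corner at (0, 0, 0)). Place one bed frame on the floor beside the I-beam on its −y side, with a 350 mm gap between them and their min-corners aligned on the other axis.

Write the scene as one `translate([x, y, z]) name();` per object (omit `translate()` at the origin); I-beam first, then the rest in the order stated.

I_beam();
translate([0, -1567, 0]) bed_frame();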